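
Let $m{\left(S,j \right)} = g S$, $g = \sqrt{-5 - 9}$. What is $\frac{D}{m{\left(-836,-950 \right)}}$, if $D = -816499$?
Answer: $- \frac{816499 i \sqrt{14}}{11704} \approx - 261.03 i$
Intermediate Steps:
$g = i \sqrt{14}$ ($g = \sqrt{-14} = i \sqrt{14} \approx 3.7417 i$)
$m{\left(S,j \right)} = i S \sqrt{14}$ ($m{\left(S,j \right)} = i \sqrt{14} S = i S \sqrt{14}$)
$\frac{D}{m{\left(-836,-950 \right)}} = - \frac{816499}{i \left(-836\right) \sqrt{14}} = - \frac{816499}{\left(-836\right) i \sqrt{14}} = - 816499 \frac{i \sqrt{14}}{11704} = - \frac{816499 i \sqrt{14}}{11704}$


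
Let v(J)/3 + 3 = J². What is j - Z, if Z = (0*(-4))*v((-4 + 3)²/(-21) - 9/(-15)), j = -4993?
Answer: -4993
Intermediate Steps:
v(J) = -9 + 3*J²
Z = 0 (Z = (0*(-4))*(-9 + 3*((-4 + 3)²/(-21) - 9/(-15))²) = 0*(-9 + 3*((-1)²*(-1/21) - 9*(-1/15))²) = 0*(-9 + 3*(1*(-1/21) + ⅗)²) = 0*(-9 + 3*(-1/21 + ⅗)²) = 0*(-9 + 3*(58/105)²) = 0*(-9 + 3*(3364/11025)) = 0*(-9 + 3364/3675) = 0*(-29711/3675) = 0)
j - Z = -4993 - 1*0 = -4993 + 0 = -4993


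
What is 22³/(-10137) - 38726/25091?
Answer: -659734430/254347467 ≈ -2.5938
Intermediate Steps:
22³/(-10137) - 38726/25091 = 10648*(-1/10137) - 38726*1/25091 = -10648/10137 - 38726/25091 = -659734430/254347467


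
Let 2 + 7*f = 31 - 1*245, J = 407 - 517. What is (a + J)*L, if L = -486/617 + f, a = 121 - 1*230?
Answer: 29931606/4319 ≈ 6930.2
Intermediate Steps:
J = -110
f = -216/7 (f = -2/7 + (31 - 1*245)/7 = -2/7 + (31 - 245)/7 = -2/7 + (1/7)*(-214) = -2/7 - 214/7 = -216/7 ≈ -30.857)
a = -109 (a = 121 - 230 = -109)
L = -136674/4319 (L = -486/617 - 216/7 = -136674/4319 ≈ -31.645)
(a + J)*L = (-109 - 110)*(-136674/4319) = -219*(-136674/4319) = 29931606/4319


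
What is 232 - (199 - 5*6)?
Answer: 63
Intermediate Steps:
232 - (199 - 5*6) = 232 - (199 - 30) = 232 - 1*169 = 232 - 169 = 63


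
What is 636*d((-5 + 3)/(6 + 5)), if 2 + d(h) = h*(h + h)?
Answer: -148824/121 ≈ -1230.0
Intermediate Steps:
d(h) = -2 + 2*h² (d(h) = -2 + h*(h + h) = -2 + h*(2*h) = -2 + 2*h²)
636*d((-5 + 3)/(6 + 5)) = 636*(-2 + 2*((-5 + 3)/(6 + 5))²) = 636*(-2 + 2*(-2/11)²) = 636*(-2 + 2*(4/121)) = 636*(-2 + 8/121) = 636*(-234/121) = -148824/121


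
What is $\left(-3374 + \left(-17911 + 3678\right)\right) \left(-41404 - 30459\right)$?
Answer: $1265291841$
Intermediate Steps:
$\left(-3374 + \left(-17911 + 3678\right)\right) \left(-41404 - 30459\right) = \left(-3374 - 14233\right) \left(-71863\right) = \left(-17607\right) \left(-71863\right) = 1265291841$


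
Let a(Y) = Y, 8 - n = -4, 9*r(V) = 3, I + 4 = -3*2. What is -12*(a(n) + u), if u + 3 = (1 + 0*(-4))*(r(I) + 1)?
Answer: -124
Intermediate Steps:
I = -10 (I = -4 - 3*2 = -4 - 6 = -10)
r(V) = ⅓ (r(V) = (⅑)*3 = ⅓)
u = -5/3 (u = -3 + (1 + 0*(-4))*(⅓ + 1) = -3 + (1 + 0)*(4/3) = -3 + 1*(4/3) = -3 + 4/3 = -5/3 ≈ -1.6667)
n = 12 (n = 8 - 1*(-4) = 8 + 4 = 12)
-12*(a(n) + u) = -12*(12 - 5/3) = -12*31/3 = -124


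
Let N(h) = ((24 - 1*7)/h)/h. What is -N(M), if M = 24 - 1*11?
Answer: -17/169 ≈ -0.10059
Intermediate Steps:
M = 13 (M = 24 - 11 = 13)
N(h) = 17/h**2 (N(h) = ((24 - 7)/h)/h = (17/h)/h = 17/h**2)
-N(M) = -17/13**2 = -17/169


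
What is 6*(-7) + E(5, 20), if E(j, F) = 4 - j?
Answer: -43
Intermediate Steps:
6*(-7) + E(5, 20) = 6*(-7) + (4 - 1*5) = -42 + (4 - 5) = -42 - 1 = -43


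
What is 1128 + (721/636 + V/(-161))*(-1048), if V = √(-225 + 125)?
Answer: -9550/159 + 10480*I/161 ≈ -60.063 + 65.093*I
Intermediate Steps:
V = 10*I (V = √(-100) = 10*I ≈ 10.0*I)
1128 + (721/636 + V/(-161))*(-1048) = 1128 + (721/636 + (10*I)/(-161))*(-1048) = 1128 + (721*(1/636) + (10*I)*(-1/161))*(-1048) = 1128 + (721/636 - 10*I/161)*(-1048) = 1128 + (-188902/159 + 10480*I/161) = -9550/159 + 10480*I/161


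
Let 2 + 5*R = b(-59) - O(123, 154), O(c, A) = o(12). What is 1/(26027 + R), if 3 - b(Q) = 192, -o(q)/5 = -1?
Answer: 5/129939 ≈ 3.8480e-5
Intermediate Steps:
o(q) = 5 (o(q) = -5*(-1) = 5)
b(Q) = -189 (b(Q) = 3 - 1*192 = 3 - 192 = -189)
O(c, A) = 5
R = -196/5 (R = -⅖ + (-189 - 1*5)/5 = -⅖ + (-189 - 5)/5 = -⅖ + (⅕)*(-194) = -⅖ - 194/5 = -196/5 ≈ -39.200)
1/(26027 + R) = 1/(26027 - 196/5) = 1/(129939/5) = 5/129939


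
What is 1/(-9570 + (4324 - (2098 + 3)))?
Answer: -1/7347 ≈ -0.00013611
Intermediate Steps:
1/(-9570 + (4324 - (2098 + 3))) = 1/(-9570 + (4324 - 1*2101)) = 1/(-9570 + (4324 - 2101)) = 1/(-9570 + 2223) = 1/(-7347) = -1/7347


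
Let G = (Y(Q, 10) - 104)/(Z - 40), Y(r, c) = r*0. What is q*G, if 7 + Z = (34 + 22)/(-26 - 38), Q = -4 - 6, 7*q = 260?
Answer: 216320/2681 ≈ 80.686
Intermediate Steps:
q = 260/7 (q = (1/7)*260 = 260/7 ≈ 37.143)
Q = -10
Y(r, c) = 0
Z = -63/8 (Z = -7 + (34 + 22)/(-26 - 38) = -7 + 56/(-64) = -7 + 56*(-1/64) = -7 - 7/8 = -63/8 ≈ -7.8750)
G = 832/383 (G = (0 - 104)/(-63/8 - 40) = -104/(-383/8) = -104*(-8/383) = 832/383 ≈ 2.1723)
q*G = (260/7)*(832/383) = 216320/2681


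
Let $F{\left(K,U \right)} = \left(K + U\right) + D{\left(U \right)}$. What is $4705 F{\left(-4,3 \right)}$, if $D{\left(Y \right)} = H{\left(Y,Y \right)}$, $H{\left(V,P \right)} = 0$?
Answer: $-4705$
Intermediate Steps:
$D{\left(Y \right)} = 0$
$F{\left(K,U \right)} = K + U$ ($F{\left(K,U \right)} = \left(K + U\right) + 0 = K + U$)
$4705 F{\left(-4,3 \right)} = 4705 \left(-4 + 3\right) = 4705 \left(-1\right) = -4705$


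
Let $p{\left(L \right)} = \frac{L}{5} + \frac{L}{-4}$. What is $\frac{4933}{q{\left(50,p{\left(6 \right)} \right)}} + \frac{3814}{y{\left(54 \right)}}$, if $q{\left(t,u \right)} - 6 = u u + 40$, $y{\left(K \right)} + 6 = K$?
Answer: $\frac{20628563}{110616} \approx 186.49$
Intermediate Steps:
$y{\left(K \right)} = -6 + K$
$p{\left(L \right)} = - \frac{L}{20}$ ($p{\left(L \right)} = L \frac{1}{5} + L \left(- \frac{1}{4}\right) = \frac{L}{5} - \frac{L}{4} = - \frac{L}{20}$)
$q{\left(t,u \right)} = 46 + u^{2}$ ($q{\left(t,u \right)} = 6 + \left(u u + 40\right) = 6 + \left(u^{2} + 40\right) = 6 + \left(40 + u^{2}\right) = 46 + u^{2}$)
$\frac{4933}{q{\left(50,p{\left(6 \right)} \right)}} + \frac{3814}{y{\left(54 \right)}} = \frac{4933}{46 + \left(\left(- \frac{1}{20}\right) 6\right)^{2}} + \frac{3814}{-6 + 54} = \frac{4933}{46 + \left(- \frac{3}{10}\right)^{2}} + \frac{3814}{48} = \frac{4933}{46 + \frac{9}{100}} + 3814 \cdot \frac{1}{48} = \frac{4933}{\frac{4609}{100}} + \frac{1907}{24} = 4933 \cdot \frac{100}{4609} + \frac{1907}{24} = \frac{493300}{4609} + \frac{1907}{24} = \frac{20628563}{110616}$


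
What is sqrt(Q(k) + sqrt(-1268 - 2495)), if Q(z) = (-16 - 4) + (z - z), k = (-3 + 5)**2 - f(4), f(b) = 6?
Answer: sqrt(-20 + I*sqrt(3763)) ≈ 4.7181 + 6.5008*I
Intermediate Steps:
k = -2 (k = (-3 + 5)**2 - 1*6 = 2**2 - 6 = 4 - 6 = -2)
Q(z) = -20 (Q(z) = -20 + 0 = -20)
sqrt(Q(k) + sqrt(-1268 - 2495)) = sqrt(-20 + sqrt(-1268 - 2495)) = sqrt(-20 + sqrt(-3763)) = sqrt(-20 + I*sqrt(3763))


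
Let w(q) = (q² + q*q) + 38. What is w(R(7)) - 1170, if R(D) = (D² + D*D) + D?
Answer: 20918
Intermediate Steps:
R(D) = D + 2*D² (R(D) = (D² + D²) + D = 2*D² + D = D + 2*D²)
w(q) = 38 + 2*q² (w(q) = (q² + q²) + 38 = 2*q² + 38 = 38 + 2*q²)
w(R(7)) - 1170 = (38 + 2*(7*(1 + 2*7))²) - 1170 = (38 + 2*(7*(1 + 14))²) - 1170 = (38 + 2*(7*15)²) - 1170 = (38 + 2*105²) - 1170 = (38 + 2*11025) - 1170 = (38 + 22050) - 1170 = 22088 - 1170 = 20918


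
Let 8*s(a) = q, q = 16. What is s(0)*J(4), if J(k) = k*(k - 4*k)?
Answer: -96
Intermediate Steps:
s(a) = 2 (s(a) = (⅛)*16 = 2)
J(k) = -3*k² (J(k) = k*(-3*k) = -3*k²)
s(0)*J(4) = 2*(-3*4²) = 2*(-3*16) = 2*(-48) = -96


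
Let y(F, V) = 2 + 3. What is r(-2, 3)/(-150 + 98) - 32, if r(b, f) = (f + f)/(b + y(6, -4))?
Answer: -833/26 ≈ -32.038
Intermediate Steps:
y(F, V) = 5
r(b, f) = 2*f/(5 + b) (r(b, f) = (f + f)/(b + 5) = (2*f)/(5 + b) = 2*f/(5 + b))
r(-2, 3)/(-150 + 98) - 32 = (2*3/(5 - 2))/(-150 + 98) - 32 = (2*3/3)/(-52) - 32 = (2*3*(⅓))*(-1/52) - 32 = 2*(-1/52) - 32 = -1/26 - 32 = -833/26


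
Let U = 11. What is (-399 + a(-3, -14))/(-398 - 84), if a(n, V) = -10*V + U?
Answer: 124/241 ≈ 0.51452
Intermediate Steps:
a(n, V) = 11 - 10*V (a(n, V) = -10*V + 11 = 11 - 10*V)
(-399 + a(-3, -14))/(-398 - 84) = (-399 + (11 - 10*(-14)))/(-398 - 84) = (-399 + (11 + 140))/(-482) = (-399 + 151)*(-1/482) = -248*(-1/482) = 124/241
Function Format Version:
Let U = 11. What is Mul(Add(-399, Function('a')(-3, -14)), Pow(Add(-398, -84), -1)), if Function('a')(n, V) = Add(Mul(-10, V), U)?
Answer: Rational(124, 241) ≈ 0.51452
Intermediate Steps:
Function('a')(n, V) = Add(11, Mul(-10, V)) (Function('a')(n, V) = Add(Mul(-10, V), 11) = Add(11, Mul(-10, V)))
Mul(Add(-399, Function('a')(-3, -14)), Pow(Add(-398, -84), -1)) = Mul(Add(-399, Add(11, Mul(-10, -14))), Pow(Add(-398, -84), -1)) = Mul(Add(-399, Add(11, 140)), Pow(-482, -1)) = Mul(Add(-399, 151), Rational(-1, 482)) = Mul(-248, Rational(-1, 482)) = Rational(124, 241)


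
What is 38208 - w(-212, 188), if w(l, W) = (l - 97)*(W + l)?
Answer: 30792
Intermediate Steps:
w(l, W) = (-97 + l)*(W + l)
38208 - w(-212, 188) = 38208 - ((-212)² - 97*188 - 97*(-212) + 188*(-212)) = 38208 - (44944 - 18236 + 20564 - 39856) = 38208 - 1*7416 = 38208 - 7416 = 30792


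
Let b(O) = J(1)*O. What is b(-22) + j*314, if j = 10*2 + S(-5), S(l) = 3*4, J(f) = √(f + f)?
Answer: 10048 - 22*√2 ≈ 10017.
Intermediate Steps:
J(f) = √2*√f (J(f) = √(2*f) = √2*√f)
b(O) = O*√2 (b(O) = (√2*√1)*O = (√2*1)*O = √2*O = O*√2)
S(l) = 12
j = 32 (j = 10*2 + 12 = 20 + 12 = 32)
b(-22) + j*314 = -22*√2 + 32*314 = -22*√2 + 10048 = 10048 - 22*√2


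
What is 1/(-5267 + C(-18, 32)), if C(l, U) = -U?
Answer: -1/5299 ≈ -0.00018871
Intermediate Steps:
1/(-5267 + C(-18, 32)) = 1/(-5267 - 1*32) = 1/(-5267 - 32) = 1/(-5299) = -1/5299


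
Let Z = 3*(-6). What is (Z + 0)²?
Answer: 324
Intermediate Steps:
Z = -18
(Z + 0)² = (-18 + 0)² = (-18)² = 324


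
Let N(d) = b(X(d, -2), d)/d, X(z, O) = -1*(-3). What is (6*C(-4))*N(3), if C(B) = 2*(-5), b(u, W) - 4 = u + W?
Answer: -200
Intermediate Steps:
X(z, O) = 3
b(u, W) = 4 + W + u (b(u, W) = 4 + (u + W) = 4 + (W + u) = 4 + W + u)
C(B) = -10
N(d) = (7 + d)/d (N(d) = (4 + d + 3)/d = (7 + d)/d)
(6*C(-4))*N(3) = (6*(-10))*((7 + 3)/3) = -20*10 = -60*10/3 = -200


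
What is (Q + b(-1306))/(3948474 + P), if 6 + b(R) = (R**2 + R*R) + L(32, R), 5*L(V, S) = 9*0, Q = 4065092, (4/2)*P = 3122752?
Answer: 3738179/2754925 ≈ 1.3569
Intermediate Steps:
P = 1561376 (P = (1/2)*3122752 = 1561376)
L(V, S) = 0 (L(V, S) = (9*0)/5 = (1/5)*0 = 0)
b(R) = -6 + 2*R**2 (b(R) = -6 + ((R**2 + R*R) + 0) = -6 + ((R**2 + R**2) + 0) = -6 + (2*R**2 + 0) = -6 + 2*R**2)
(Q + b(-1306))/(3948474 + P) = (4065092 + (-6 + 2*(-1306)**2))/(3948474 + 1561376) = (4065092 + (-6 + 2*1705636))/5509850 = (4065092 + (-6 + 3411272))*(1/5509850) = (4065092 + 3411266)*(1/5509850) = 7476358*(1/5509850) = 3738179/2754925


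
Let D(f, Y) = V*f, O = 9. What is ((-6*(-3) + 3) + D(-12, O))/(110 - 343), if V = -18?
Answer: -237/233 ≈ -1.0172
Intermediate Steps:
D(f, Y) = -18*f
((-6*(-3) + 3) + D(-12, O))/(110 - 343) = ((-6*(-3) + 3) - 18*(-12))/(110 - 343) = ((18 + 3) + 216)/(-233) = (21 + 216)*(-1/233) = 237*(-1/233) = -237/233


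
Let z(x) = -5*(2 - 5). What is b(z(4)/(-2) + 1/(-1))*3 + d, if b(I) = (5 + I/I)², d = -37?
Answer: 71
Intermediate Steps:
z(x) = 15 (z(x) = -5*(-3) = 15)
b(I) = 36 (b(I) = (5 + 1)² = 6² = 36)
b(z(4)/(-2) + 1/(-1))*3 + d = 36*3 - 37 = 108 - 37 = 71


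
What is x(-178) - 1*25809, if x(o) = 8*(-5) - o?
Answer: -25671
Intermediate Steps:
x(o) = -40 - o
x(-178) - 1*25809 = (-40 - 1*(-178)) - 1*25809 = (-40 + 178) - 25809 = 138 - 25809 = -25671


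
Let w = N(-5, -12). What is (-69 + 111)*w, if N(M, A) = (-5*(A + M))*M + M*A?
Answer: -15330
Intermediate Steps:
N(M, A) = A*M + M*(-5*A - 5*M) (N(M, A) = (-5*A - 5*M)*M + A*M = M*(-5*A - 5*M) + A*M = A*M + M*(-5*A - 5*M))
w = -365 (w = -1*(-5)*(4*(-12) + 5*(-5)) = -1*(-5)*(-48 - 25) = -1*(-5)*(-73) = -365)
(-69 + 111)*w = (-69 + 111)*(-365) = 42*(-365) = -15330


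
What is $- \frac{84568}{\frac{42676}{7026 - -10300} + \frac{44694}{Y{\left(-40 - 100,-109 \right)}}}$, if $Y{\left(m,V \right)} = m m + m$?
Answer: $- \frac{7128320442320}{401210801} \approx -17767.0$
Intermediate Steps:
$Y{\left(m,V \right)} = m + m^{2}$ ($Y{\left(m,V \right)} = m^{2} + m = m + m^{2}$)
$- \frac{84568}{\frac{42676}{7026 - -10300} + \frac{44694}{Y{\left(-40 - 100,-109 \right)}}} = - \frac{84568}{\frac{42676}{7026 - -10300} + \frac{44694}{\left(-40 - 100\right) \left(1 - 140\right)}} = - \frac{84568}{\frac{42676}{7026 + 10300} + \frac{44694}{\left(-40 - 100\right) \left(1 - 140\right)}} = - \frac{84568}{\frac{42676}{17326} + \frac{44694}{\left(-140\right) \left(1 - 140\right)}} = - \frac{84568}{42676 \cdot \frac{1}{17326} + \frac{44694}{\left(-140\right) \left(-139\right)}} = - \frac{84568}{\frac{21338}{8663} + \frac{44694}{19460}} = - \frac{84568}{\frac{21338}{8663} + 44694 \cdot \frac{1}{19460}} = - \frac{84568}{\frac{21338}{8663} + \frac{22347}{9730}} = - \frac{84568}{\frac{401210801}{84290990}} = \left(-84568\right) \frac{84290990}{401210801} = - \frac{7128320442320}{401210801}$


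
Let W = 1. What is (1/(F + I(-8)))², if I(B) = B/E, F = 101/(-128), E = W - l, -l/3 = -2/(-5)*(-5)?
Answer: 409600/269361 ≈ 1.5206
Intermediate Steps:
l = 6 (l = -3*(-2/(-5))*(-5) = -3*(-2*(-⅕))*(-5) = -6*(-5)/5 = -3*(-2) = 6)
E = -5 (E = 1 - 1*6 = 1 - 6 = -5)
F = -101/128 (F = 101*(-1/128) = -101/128 ≈ -0.78906)
I(B) = -B/5 (I(B) = B/(-5) = B*(-⅕) = -B/5)
(1/(F + I(-8)))² = (1/(-101/128 - ⅕*(-8)))² = (1/(-101/128 + 8/5))² = (1/(519/640))² = (640/519)² = 409600/269361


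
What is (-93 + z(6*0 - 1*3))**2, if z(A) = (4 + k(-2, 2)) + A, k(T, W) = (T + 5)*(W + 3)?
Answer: 5929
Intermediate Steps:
k(T, W) = (3 + W)*(5 + T) (k(T, W) = (5 + T)*(3 + W) = (3 + W)*(5 + T))
z(A) = 19 + A (z(A) = (4 + (15 + 3*(-2) + 5*2 - 2*2)) + A = (4 + (15 - 6 + 10 - 4)) + A = (4 + 15) + A = 19 + A)
(-93 + z(6*0 - 1*3))**2 = (-93 + (19 + (6*0 - 1*3)))**2 = (-93 + (19 + (0 - 3)))**2 = (-93 + (19 - 3))**2 = (-93 + 16)**2 = (-77)**2 = 5929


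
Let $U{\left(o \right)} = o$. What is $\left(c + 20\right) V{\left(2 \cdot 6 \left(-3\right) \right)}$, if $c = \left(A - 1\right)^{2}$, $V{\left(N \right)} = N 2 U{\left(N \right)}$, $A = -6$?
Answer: $178848$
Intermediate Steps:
$V{\left(N \right)} = 2 N^{2}$ ($V{\left(N \right)} = N 2 N = 2 N N = 2 N^{2}$)
$c = 49$ ($c = \left(-6 - 1\right)^{2} = \left(-7\right)^{2} = 49$)
$\left(c + 20\right) V{\left(2 \cdot 6 \left(-3\right) \right)} = \left(49 + 20\right) 2 \left(2 \cdot 6 \left(-3\right)\right)^{2} = 69 \cdot 2 \left(12 \left(-3\right)\right)^{2} = 69 \cdot 2 \left(-36\right)^{2} = 69 \cdot 2 \cdot 1296 = 69 \cdot 2592 = 178848$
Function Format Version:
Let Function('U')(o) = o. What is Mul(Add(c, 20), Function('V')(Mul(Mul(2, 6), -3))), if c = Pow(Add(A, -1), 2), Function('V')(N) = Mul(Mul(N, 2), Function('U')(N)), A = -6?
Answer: 178848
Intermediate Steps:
Function('V')(N) = Mul(2, Pow(N, 2)) (Function('V')(N) = Mul(Mul(N, 2), N) = Mul(Mul(2, N), N) = Mul(2, Pow(N, 2)))
c = 49 (c = Pow(Add(-6, -1), 2) = Pow(-7, 2) = 49)
Mul(Add(c, 20), Function('V')(Mul(Mul(2, 6), -3))) = Mul(Add(49, 20), Mul(2, Pow(Mul(Mul(2, 6), -3), 2))) = Mul(69, Mul(2, Pow(Mul(12, -3), 2))) = Mul(69, Mul(2, Pow(-36, 2))) = Mul(69, Mul(2, 1296)) = Mul(69, 2592) = 178848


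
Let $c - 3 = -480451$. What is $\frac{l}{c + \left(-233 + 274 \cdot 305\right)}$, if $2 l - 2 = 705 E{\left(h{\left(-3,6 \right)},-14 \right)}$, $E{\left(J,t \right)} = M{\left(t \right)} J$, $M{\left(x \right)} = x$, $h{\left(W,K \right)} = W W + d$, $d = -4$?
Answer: $\frac{1898}{30547} \approx 0.062134$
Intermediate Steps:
$c = -480448$ ($c = 3 - 480451 = -480448$)
$h{\left(W,K \right)} = -4 + W^{2}$ ($h{\left(W,K \right)} = W W - 4 = W^{2} - 4 = -4 + W^{2}$)
$E{\left(J,t \right)} = J t$ ($E{\left(J,t \right)} = t J = J t$)
$l = -24674$ ($l = 1 + \frac{705 \left(-4 + \left(-3\right)^{2}\right) \left(-14\right)}{2} = 1 + \frac{705 \left(-4 + 9\right) \left(-14\right)}{2} = 1 + \frac{705 \cdot 5 \left(-14\right)}{2} = 1 + \frac{705 \left(-70\right)}{2} = 1 + \frac{1}{2} \left(-49350\right) = 1 - 24675 = -24674$)
$\frac{l}{c + \left(-233 + 274 \cdot 305\right)} = - \frac{24674}{-480448 + \left(-233 + 274 \cdot 305\right)} = - \frac{24674}{-480448 + \left(-233 + 83570\right)} = - \frac{24674}{-480448 + 83337} = - \frac{24674}{-397111} = \left(-24674\right) \left(- \frac{1}{397111}\right) = \frac{1898}{30547}$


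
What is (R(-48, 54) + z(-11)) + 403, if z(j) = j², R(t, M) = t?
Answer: 476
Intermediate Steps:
(R(-48, 54) + z(-11)) + 403 = (-48 + (-11)²) + 403 = (-48 + 121) + 403 = 73 + 403 = 476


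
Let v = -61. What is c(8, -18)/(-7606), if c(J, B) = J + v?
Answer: 53/7606 ≈ 0.0069682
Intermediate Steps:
c(J, B) = -61 + J (c(J, B) = J - 61 = -61 + J)
c(8, -18)/(-7606) = (-61 + 8)/(-7606) = -53*(-1/7606) = 53/7606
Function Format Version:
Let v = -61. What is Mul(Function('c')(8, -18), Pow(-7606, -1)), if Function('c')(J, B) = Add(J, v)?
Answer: Rational(53, 7606) ≈ 0.0069682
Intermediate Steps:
Function('c')(J, B) = Add(-61, J) (Function('c')(J, B) = Add(J, -61) = Add(-61, J))
Mul(Function('c')(8, -18), Pow(-7606, -1)) = Mul(Add(-61, 8), Pow(-7606, -1)) = Mul(-53, Rational(-1, 7606)) = Rational(53, 7606)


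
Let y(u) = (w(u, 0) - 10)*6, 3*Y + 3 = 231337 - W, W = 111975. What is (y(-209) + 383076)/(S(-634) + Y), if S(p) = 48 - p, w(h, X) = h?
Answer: 1145286/121405 ≈ 9.4336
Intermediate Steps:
Y = 119359/3 (Y = -1 + (231337 - 1*111975)/3 = -1 + (231337 - 111975)/3 = -1 + (⅓)*119362 = -1 + 119362/3 = 119359/3 ≈ 39786.)
y(u) = -60 + 6*u (y(u) = (u - 10)*6 = (-10 + u)*6 = -60 + 6*u)
(y(-209) + 383076)/(S(-634) + Y) = ((-60 + 6*(-209)) + 383076)/((48 - 1*(-634)) + 119359/3) = ((-60 - 1254) + 383076)/((48 + 634) + 119359/3) = (-1314 + 383076)/(682 + 119359/3) = 381762/(121405/3) = 381762*(3/121405) = 1145286/121405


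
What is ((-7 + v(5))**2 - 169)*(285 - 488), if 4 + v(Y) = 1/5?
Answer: 265727/25 ≈ 10629.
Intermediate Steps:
v(Y) = -19/5 (v(Y) = -4 + 1/5 = -19/5)
((-7 + v(5))**2 - 169)*(285 - 488) = ((-7 - 19/5)**2 - 169)*(285 - 488) = ((-54/5)**2 - 169)*(-203) = (2916/25 - 169)*(-203) = -1309/25*(-203) = 265727/25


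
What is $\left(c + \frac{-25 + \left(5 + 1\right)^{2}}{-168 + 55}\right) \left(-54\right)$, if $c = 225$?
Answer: $- \frac{1372356}{113} \approx -12145.0$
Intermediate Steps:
$\left(c + \frac{-25 + \left(5 + 1\right)^{2}}{-168 + 55}\right) \left(-54\right) = \left(225 + \frac{-25 + \left(5 + 1\right)^{2}}{-168 + 55}\right) \left(-54\right) = \left(225 + \frac{-25 + 6^{2}}{-113}\right) \left(-54\right) = \left(225 + \left(-25 + 36\right) \left(- \frac{1}{113}\right)\right) \left(-54\right) = \left(225 + 11 \left(- \frac{1}{113}\right)\right) \left(-54\right) = \left(225 - \frac{11}{113}\right) \left(-54\right) = \frac{25414}{113} \left(-54\right) = - \frac{1372356}{113}$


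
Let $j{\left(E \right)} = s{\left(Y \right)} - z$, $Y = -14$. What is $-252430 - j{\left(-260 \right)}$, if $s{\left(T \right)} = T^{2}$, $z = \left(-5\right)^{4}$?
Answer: $-252001$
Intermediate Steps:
$z = 625$
$j{\left(E \right)} = -429$ ($j{\left(E \right)} = \left(-14\right)^{2} - 625 = 196 - 625 = -429$)
$-252430 - j{\left(-260 \right)} = -252430 - -429 = -252430 + 429 = -252001$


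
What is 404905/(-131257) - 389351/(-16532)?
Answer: 44411154747/2169940724 ≈ 20.467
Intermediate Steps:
404905/(-131257) - 389351/(-16532) = 404905*(-1/131257) - 389351*(-1/16532) = -404905/131257 + 389351/16532 = 44411154747/2169940724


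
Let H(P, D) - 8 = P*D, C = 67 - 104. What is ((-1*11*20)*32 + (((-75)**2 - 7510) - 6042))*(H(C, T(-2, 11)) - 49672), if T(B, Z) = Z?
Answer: 749412657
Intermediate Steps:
C = -37
H(P, D) = 8 + D*P (H(P, D) = 8 + P*D = 8 + D*P)
((-1*11*20)*32 + (((-75)**2 - 7510) - 6042))*(H(C, T(-2, 11)) - 49672) = ((-1*11*20)*32 + (((-75)**2 - 7510) - 6042))*((8 + 11*(-37)) - 49672) = (-11*20*32 + ((5625 - 7510) - 6042))*((8 - 407) - 49672) = (-220*32 + (-1885 - 6042))*(-399 - 49672) = (-7040 - 7927)*(-50071) = -14967*(-50071) = 749412657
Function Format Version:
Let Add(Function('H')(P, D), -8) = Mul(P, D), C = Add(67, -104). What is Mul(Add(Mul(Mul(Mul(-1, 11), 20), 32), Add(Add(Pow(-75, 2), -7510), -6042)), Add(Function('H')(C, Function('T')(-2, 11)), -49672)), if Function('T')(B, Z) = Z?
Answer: 749412657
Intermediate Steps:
C = -37
Function('H')(P, D) = Add(8, Mul(D, P)) (Function('H')(P, D) = Add(8, Mul(P, D)) = Add(8, Mul(D, P)))
Mul(Add(Mul(Mul(Mul(-1, 11), 20), 32), Add(Add(Pow(-75, 2), -7510), -6042)), Add(Function('H')(C, Function('T')(-2, 11)), -49672)) = Mul(Add(Mul(Mul(Mul(-1, 11), 20), 32), Add(Add(Pow(-75, 2), -7510), -6042)), Add(Add(8, Mul(11, -37)), -49672)) = Mul(Add(Mul(Mul(-11, 20), 32), Add(Add(5625, -7510), -6042)), Add(Add(8, -407), -49672)) = Mul(Add(Mul(-220, 32), Add(-1885, -6042)), Add(-399, -49672)) = Mul(Add(-7040, -7927), -50071) = Mul(-14967, -50071) = 749412657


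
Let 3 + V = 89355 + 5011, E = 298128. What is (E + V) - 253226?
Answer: 139265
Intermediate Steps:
V = 94363 (V = -3 + (89355 + 5011) = -3 + 94366 = 94363)
(E + V) - 253226 = (298128 + 94363) - 253226 = 392491 - 253226 = 139265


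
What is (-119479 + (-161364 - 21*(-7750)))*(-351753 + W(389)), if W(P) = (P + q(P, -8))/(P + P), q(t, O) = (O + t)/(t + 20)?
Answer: 6608977237027016/159101 ≈ 4.1540e+10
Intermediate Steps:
q(t, O) = (O + t)/(20 + t)
W(P) = (P + (-8 + P)/(20 + P))/(2*P) (W(P) = (P + (-8 + P)/(20 + P))/(P + P) = (P + (-8 + P)/(20 + P))/((2*P)) = (P + (-8 + P)/(20 + P))*(1/(2*P)) = (P + (-8 + P)/(20 + P))/(2*P))
(-119479 + (-161364 - 21*(-7750)))*(-351753 + W(389)) = (-119479 + (-161364 - 21*(-7750)))*(-351753 + (½)*(-8 + 389 + 389*(20 + 389))/(389*(20 + 389))) = (-119479 + (-161364 - 1*(-162750)))*(-351753 + (½)*(1/389)*(-8 + 389 + 389*409)/409) = (-119479 + (-161364 + 162750))*(-351753 + (½)*(1/389)*(1/409)*(-8 + 389 + 159101)) = (-119479 + 1386)*(-351753 + (½)*(1/389)*(1/409)*159482) = -118093*(-351753 + 79741/159101) = -118093*(-55964174312/159101) = 6608977237027016/159101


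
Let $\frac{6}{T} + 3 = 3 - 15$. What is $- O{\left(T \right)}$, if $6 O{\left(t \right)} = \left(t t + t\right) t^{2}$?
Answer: $\frac{4}{625} \approx 0.0064$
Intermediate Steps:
$T = - \frac{2}{5}$ ($T = \frac{6}{-3 + \left(3 - 15\right)} = \frac{6}{-3 - 12} = \frac{6}{-15} = 6 \left(- \frac{1}{15}\right) = - \frac{2}{5} \approx -0.4$)
$O{\left(t \right)} = \frac{t^{2} \left(t + t^{2}\right)}{6}$ ($O{\left(t \right)} = \frac{\left(t t + t\right) t^{2}}{6} = \frac{\left(t^{2} + t\right) t^{2}}{6} = \frac{\left(t + t^{2}\right) t^{2}}{6} = \frac{t^{2} \left(t + t^{2}\right)}{6}$)
$- O{\left(T \right)} = - \frac{\left(- \frac{2}{5}\right)^{3} \left(1 - \frac{2}{5}\right)}{6} = - \frac{\left(-8\right) 3}{6 \cdot 125 \cdot 5} = \left(-1\right) \left(- \frac{4}{625}\right) = \frac{4}{625}$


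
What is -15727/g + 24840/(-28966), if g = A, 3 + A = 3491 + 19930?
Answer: -518625701/339162894 ≈ -1.5291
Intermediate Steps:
A = 23418 (A = -3 + (3491 + 19930) = -3 + 23421 = 23418)
g = 23418
-15727/g + 24840/(-28966) = -15727/23418 + 24840/(-28966) = -15727*1/23418 + 24840*(-1/28966) = -15727/23418 - 12420/14483 = -518625701/339162894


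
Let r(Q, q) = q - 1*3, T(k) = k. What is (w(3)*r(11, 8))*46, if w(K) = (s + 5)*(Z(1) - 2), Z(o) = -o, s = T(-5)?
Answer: 0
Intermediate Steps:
r(Q, q) = -3 + q (r(Q, q) = q - 3 = -3 + q)
s = -5
w(K) = 0 (w(K) = (-5 + 5)*(-1*1 - 2) = 0*(-1 - 2) = 0*(-3) = 0)
(w(3)*r(11, 8))*46 = (0*(-3 + 8))*46 = (0*5)*46 = 0*46 = 0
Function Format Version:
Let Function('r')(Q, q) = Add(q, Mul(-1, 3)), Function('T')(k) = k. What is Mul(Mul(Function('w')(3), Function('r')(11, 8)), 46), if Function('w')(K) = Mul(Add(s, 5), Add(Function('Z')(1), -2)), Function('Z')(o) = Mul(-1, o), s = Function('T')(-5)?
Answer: 0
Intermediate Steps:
Function('r')(Q, q) = Add(-3, q) (Function('r')(Q, q) = Add(q, -3) = Add(-3, q))
s = -5
Function('w')(K) = 0 (Function('w')(K) = Mul(Add(-5, 5), Add(Mul(-1, 1), -2)) = Mul(0, Add(-1, -2)) = Mul(0, -3) = 0)
Mul(Mul(Function('w')(3), Function('r')(11, 8)), 46) = Mul(Mul(0, Add(-3, 8)), 46) = Mul(Mul(0, 5), 46) = Mul(0, 46) = 0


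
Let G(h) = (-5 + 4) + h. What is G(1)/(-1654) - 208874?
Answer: -208874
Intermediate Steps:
G(h) = -1 + h
G(1)/(-1654) - 208874 = (-1 + 1)/(-1654) - 208874 = 0*(-1/1654) - 208874 = 0 - 208874 = -208874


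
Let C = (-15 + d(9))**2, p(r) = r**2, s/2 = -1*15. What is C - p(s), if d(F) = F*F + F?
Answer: 4725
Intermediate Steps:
d(F) = F + F**2 (d(F) = F**2 + F = F + F**2)
s = -30 (s = 2*(-1*15) = 2*(-15) = -30)
C = 5625 (C = (-15 + 9*(1 + 9))**2 = (-15 + 9*10)**2 = (-15 + 90)**2 = 75**2 = 5625)
C - p(s) = 5625 - 1*(-30)**2 = 5625 - 1*900 = 5625 - 900 = 4725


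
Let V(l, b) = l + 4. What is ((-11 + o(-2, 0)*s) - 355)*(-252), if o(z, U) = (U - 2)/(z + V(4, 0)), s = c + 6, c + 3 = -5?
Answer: 92064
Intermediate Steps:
c = -8 (c = -3 - 5 = -8)
V(l, b) = 4 + l
s = -2 (s = -8 + 6 = -2)
o(z, U) = (-2 + U)/(8 + z) (o(z, U) = (U - 2)/(z + (4 + 4)) = (-2 + U)/(z + 8) = (-2 + U)/(8 + z))
((-11 + o(-2, 0)*s) - 355)*(-252) = ((-11 + ((-2 + 0)/(8 - 2))*(-2)) - 355)*(-252) = ((-11 + (-2/6)*(-2)) - 355)*(-252) = ((-11 + ((⅙)*(-2))*(-2)) - 355)*(-252) = ((-11 - ⅓*(-2)) - 355)*(-252) = ((-11 + ⅔) - 355)*(-252) = (-31/3 - 355)*(-252) = -1096/3*(-252) = 92064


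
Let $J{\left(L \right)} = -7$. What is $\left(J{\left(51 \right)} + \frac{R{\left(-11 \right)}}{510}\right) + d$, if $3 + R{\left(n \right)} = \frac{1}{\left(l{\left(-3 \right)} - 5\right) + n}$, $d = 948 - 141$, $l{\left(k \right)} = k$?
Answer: $\frac{3875971}{4845} \approx 799.99$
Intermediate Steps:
$d = 807$
$R{\left(n \right)} = -3 + \frac{1}{-8 + n}$ ($R{\left(n \right)} = -3 + \frac{1}{\left(-3 - 5\right) + n} = -3 + \frac{1}{-8 + n}$)
$\left(J{\left(51 \right)} + \frac{R{\left(-11 \right)}}{510}\right) + d = \left(-7 + \frac{\frac{1}{-8 - 11} \left(25 - -33\right)}{510}\right) + 807 = \left(-7 + \frac{25 + 33}{-19} \cdot \frac{1}{510}\right) + 807 = \left(-7 + \left(- \frac{1}{19}\right) 58 \cdot \frac{1}{510}\right) + 807 = \left(-7 - \frac{29}{4845}\right) + 807 = - \frac{33944}{4845} + 807 = \frac{3875971}{4845}$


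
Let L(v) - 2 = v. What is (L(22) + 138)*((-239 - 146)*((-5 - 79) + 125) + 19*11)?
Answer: -2523312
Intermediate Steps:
L(v) = 2 + v
(L(22) + 138)*((-239 - 146)*((-5 - 79) + 125) + 19*11) = ((2 + 22) + 138)*((-239 - 146)*((-5 - 79) + 125) + 19*11) = (24 + 138)*(-385*(-84 + 125) + 209) = 162*(-385*41 + 209) = 162*(-15785 + 209) = 162*(-15576) = -2523312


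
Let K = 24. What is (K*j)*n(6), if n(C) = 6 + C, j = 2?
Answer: 576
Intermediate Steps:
(K*j)*n(6) = (24*2)*(6 + 6) = 48*12 = 576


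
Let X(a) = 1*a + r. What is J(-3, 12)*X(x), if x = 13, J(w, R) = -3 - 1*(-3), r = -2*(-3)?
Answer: 0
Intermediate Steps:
r = 6
J(w, R) = 0 (J(w, R) = -3 + 3 = 0)
X(a) = 6 + a (X(a) = 1*a + 6 = a + 6 = 6 + a)
J(-3, 12)*X(x) = 0*(6 + 13) = 0*19 = 0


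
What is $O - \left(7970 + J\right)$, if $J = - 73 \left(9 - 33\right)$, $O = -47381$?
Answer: $-57103$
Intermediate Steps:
$J = 1752$ ($J = \left(-73\right) \left(-24\right) = 1752$)
$O - \left(7970 + J\right) = -47381 - 9722 = -57103$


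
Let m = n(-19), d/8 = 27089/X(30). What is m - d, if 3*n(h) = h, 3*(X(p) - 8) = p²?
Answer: -163997/231 ≈ -709.94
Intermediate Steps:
X(p) = 8 + p²/3
n(h) = h/3
d = 54178/77 (d = 8*(27089/(8 + (⅓)*30²)) = 8*(27089/(8 + (⅓)*900)) = 8*(27089/(8 + 300)) = 8*(27089/308) = 54178/77 ≈ 703.61)
m = -19/3 (m = (⅓)*(-19) = -19/3 ≈ -6.3333)
m - d = -19/3 - 1*54178/77 = -19/3 - 54178/77 = -163997/231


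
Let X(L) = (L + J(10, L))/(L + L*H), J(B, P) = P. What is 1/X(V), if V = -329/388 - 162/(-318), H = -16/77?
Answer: 61/154 ≈ 0.39610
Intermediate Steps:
H = -16/77 (H = -16*1/77 = -16/77 ≈ -0.20779)
V = -6961/20564 (V = -329*1/388 - 162*(-1/318) = -329/388 + 27/53 = -6961/20564 ≈ -0.33850)
X(L) = 154/61 (X(L) = (L + L)/(L + L*(-16/77)) = (2*L)/(L - 16*L/77) = (2*L)/((61*L/77)) = (2*L)*(77/(61*L)) = 154/61)
1/X(V) = 1/(154/61) = 61/154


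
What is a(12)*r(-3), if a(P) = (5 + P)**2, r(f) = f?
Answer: -867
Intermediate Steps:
a(12)*r(-3) = (5 + 12)**2*(-3) = 17**2*(-3) = 289*(-3) = -867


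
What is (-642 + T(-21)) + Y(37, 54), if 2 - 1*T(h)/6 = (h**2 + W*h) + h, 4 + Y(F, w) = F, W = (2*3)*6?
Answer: 1419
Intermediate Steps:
W = 36 (W = 6*6 = 36)
Y(F, w) = -4 + F
T(h) = 12 - 222*h - 6*h**2 (T(h) = 12 - 6*((h**2 + 36*h) + h) = 12 - 6*(h**2 + 37*h) = 12 + (-222*h - 6*h**2) = 12 - 222*h - 6*h**2)
(-642 + T(-21)) + Y(37, 54) = (-642 + (12 - 222*(-21) - 6*(-21)**2)) + (-4 + 37) = (-642 + (12 + 4662 - 6*441)) + 33 = (-642 + (12 + 4662 - 2646)) + 33 = (-642 + 2028) + 33 = 1386 + 33 = 1419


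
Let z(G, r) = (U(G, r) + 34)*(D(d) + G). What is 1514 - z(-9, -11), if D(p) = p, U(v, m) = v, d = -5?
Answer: 1864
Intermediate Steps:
z(G, r) = (-5 + G)*(34 + G) (z(G, r) = (G + 34)*(-5 + G) = (34 + G)*(-5 + G) = (-5 + G)*(34 + G))
1514 - z(-9, -11) = 1514 - (-170 + (-9)**2 + 29*(-9)) = 1514 - (-170 + 81 - 261) = 1514 - 1*(-350) = 1514 + 350 = 1864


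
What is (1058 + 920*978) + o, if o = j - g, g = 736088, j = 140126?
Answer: 304856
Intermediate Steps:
o = -595962 (o = 140126 - 1*736088 = 140126 - 736088 = -595962)
(1058 + 920*978) + o = (1058 + 920*978) - 595962 = (1058 + 899760) - 595962 = 900818 - 595962 = 304856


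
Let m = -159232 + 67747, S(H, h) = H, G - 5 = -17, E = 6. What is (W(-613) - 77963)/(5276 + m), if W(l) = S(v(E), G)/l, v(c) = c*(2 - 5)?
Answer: 47791301/52846117 ≈ 0.90435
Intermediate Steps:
v(c) = -3*c (v(c) = c*(-3) = -3*c)
G = -12 (G = 5 - 17 = -12)
m = -91485
W(l) = -18/l (W(l) = (-3*6)/l = -18/l)
(W(-613) - 77963)/(5276 + m) = (-18/(-613) - 77963)/(5276 - 91485) = (-18*(-1/613) - 77963)/(-86209) = (18/613 - 77963)*(-1/86209) = -47791301/613*(-1/86209) = 47791301/52846117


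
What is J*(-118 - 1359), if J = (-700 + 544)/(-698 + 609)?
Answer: -230412/89 ≈ -2588.9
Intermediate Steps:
J = 156/89 (J = -156/(-89) = -156*(-1/89) = 156/89 ≈ 1.7528)
J*(-118 - 1359) = 156*(-118 - 1359)/89 = (156/89)*(-1477) = -230412/89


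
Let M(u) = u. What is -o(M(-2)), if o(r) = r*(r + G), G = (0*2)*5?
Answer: -4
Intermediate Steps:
G = 0 (G = 0*5 = 0)
o(r) = r² (o(r) = r*(r + 0) = r*r = r²)
-o(M(-2)) = -1*(-2)² = -1*4 = -4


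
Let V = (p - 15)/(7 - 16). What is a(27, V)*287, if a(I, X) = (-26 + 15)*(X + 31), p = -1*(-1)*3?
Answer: -306229/3 ≈ -1.0208e+5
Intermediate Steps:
p = 3 (p = 1*3 = 3)
V = 4/3 (V = (3 - 15)/(7 - 16) = -12/(-9) = -12*(-⅑) = 4/3 ≈ 1.3333)
a(I, X) = -341 - 11*X (a(I, X) = -11*(31 + X) = -341 - 11*X)
a(27, V)*287 = (-341 - 11*4/3)*287 = (-341 - 44/3)*287 = -1067/3*287 = -306229/3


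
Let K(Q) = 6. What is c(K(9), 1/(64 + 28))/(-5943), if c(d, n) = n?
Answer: -1/546756 ≈ -1.8290e-6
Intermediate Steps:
c(K(9), 1/(64 + 28))/(-5943) = 1/((64 + 28)*(-5943)) = -1/5943/92 = (1/92)*(-1/5943) = -1/546756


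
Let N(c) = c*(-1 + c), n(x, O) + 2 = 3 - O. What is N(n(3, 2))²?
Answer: 4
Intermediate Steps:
n(x, O) = 1 - O (n(x, O) = -2 + (3 - O) = 1 - O)
N(n(3, 2))² = ((1 - 1*2)*(-1 + (1 - 1*2)))² = ((1 - 2)*(-1 + (1 - 2)))² = (-(-1 - 1))² = (-1*(-2))² = 2² = 4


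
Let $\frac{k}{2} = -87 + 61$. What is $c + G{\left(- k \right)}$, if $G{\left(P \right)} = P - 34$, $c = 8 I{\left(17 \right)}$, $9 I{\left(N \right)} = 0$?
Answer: $18$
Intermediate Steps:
$I{\left(N \right)} = 0$ ($I{\left(N \right)} = \frac{1}{9} \cdot 0 = 0$)
$k = -52$ ($k = 2 \left(-87 + 61\right) = 2 \left(-26\right) = -52$)
$c = 0$ ($c = 8 \cdot 0 = 0$)
$G{\left(P \right)} = -34 + P$ ($G{\left(P \right)} = P - 34 = -34 + P$)
$c + G{\left(- k \right)} = 0 - -18 = 0 + \left(-34 + 52\right) = 0 + 18 = 18$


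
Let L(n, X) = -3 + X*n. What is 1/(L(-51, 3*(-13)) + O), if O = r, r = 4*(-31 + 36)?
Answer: 1/2006 ≈ 0.00049850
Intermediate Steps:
r = 20 (r = 4*5 = 20)
O = 20
1/(L(-51, 3*(-13)) + O) = 1/((-3 + (3*(-13))*(-51)) + 20) = 1/((-3 - 39*(-51)) + 20) = 1/((-3 + 1989) + 20) = 1/(1986 + 20) = 1/2006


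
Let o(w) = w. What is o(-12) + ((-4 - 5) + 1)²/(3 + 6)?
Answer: -44/9 ≈ -4.8889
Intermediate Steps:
o(-12) + ((-4 - 5) + 1)²/(3 + 6) = -12 + ((-4 - 5) + 1)²/(3 + 6) = -12 + (-9 + 1)²/9 = -12 + (⅑)*(-8)² = -12 + (⅑)*64 = -12 + 64/9 = -44/9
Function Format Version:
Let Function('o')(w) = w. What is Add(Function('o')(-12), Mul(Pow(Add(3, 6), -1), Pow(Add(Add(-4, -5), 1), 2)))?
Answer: Rational(-44, 9) ≈ -4.8889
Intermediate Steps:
Add(Function('o')(-12), Mul(Pow(Add(3, 6), -1), Pow(Add(Add(-4, -5), 1), 2))) = Add(-12, Mul(Pow(Add(3, 6), -1), Pow(Add(Add(-4, -5), 1), 2))) = Add(-12, Mul(Pow(9, -1), Pow(Add(-9, 1), 2))) = Add(-12, Mul(Rational(1, 9), Pow(-8, 2))) = Add(-12, Mul(Rational(1, 9), 64)) = Add(-12, Rational(64, 9)) = Rational(-44, 9)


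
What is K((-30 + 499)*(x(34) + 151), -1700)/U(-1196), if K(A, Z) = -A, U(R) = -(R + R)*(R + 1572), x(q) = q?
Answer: -86765/899392 ≈ -0.096471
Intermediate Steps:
U(R) = -2*R*(1572 + R)
K((-30 + 499)*(x(34) + 151), -1700)/U(-1196) = (-(-30 + 499)*(34 + 151))/((-2*(-1196)*(1572 - 1196))) = (-469*185)/((-2*(-1196)*376)) = -1*86765/899392 = -86765*1/899392 = -86765/899392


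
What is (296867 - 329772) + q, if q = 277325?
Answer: 244420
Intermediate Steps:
(296867 - 329772) + q = (296867 - 329772) + 277325 = -32905 + 277325 = 244420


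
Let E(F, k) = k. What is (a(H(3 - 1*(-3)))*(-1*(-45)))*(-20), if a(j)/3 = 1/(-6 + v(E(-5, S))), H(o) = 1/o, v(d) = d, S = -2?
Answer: 675/2 ≈ 337.50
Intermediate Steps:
a(j) = -3/8 (a(j) = 3/(-6 - 2) = 3/(-8) = 3*(-1/8) = -3/8)
(a(H(3 - 1*(-3)))*(-1*(-45)))*(-20) = -(-3)*(-45)/8*(-20) = -3/8*45*(-20) = -135/8*(-20) = 675/2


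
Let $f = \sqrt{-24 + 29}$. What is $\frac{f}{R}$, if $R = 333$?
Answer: $\frac{\sqrt{5}}{333} \approx 0.0067149$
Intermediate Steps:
$f = \sqrt{5} \approx 2.2361$
$\frac{f}{R} = \frac{\sqrt{5}}{333}$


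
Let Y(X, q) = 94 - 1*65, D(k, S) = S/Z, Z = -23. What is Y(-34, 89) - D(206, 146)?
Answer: 813/23 ≈ 35.348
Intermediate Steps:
D(k, S) = -S/23 (D(k, S) = S/(-23) = S*(-1/23) = -S/23)
Y(X, q) = 29 (Y(X, q) = 94 - 65 = 29)
Y(-34, 89) - D(206, 146) = 29 - (-1)*146/23 = 29 - 1*(-146/23) = 29 + 146/23 = 813/23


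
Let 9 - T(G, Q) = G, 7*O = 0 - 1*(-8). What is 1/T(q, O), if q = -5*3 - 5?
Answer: 1/29 ≈ 0.034483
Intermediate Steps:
O = 8/7 (O = (0 - 1*(-8))/7 = (0 + 8)/7 = (⅐)*8 = 8/7 ≈ 1.1429)
q = -20 (q = -15 - 5 = -20)
T(G, Q) = 9 - G
1/T(q, O) = 1/(9 - 1*(-20)) = 1/(9 + 20) = 1/29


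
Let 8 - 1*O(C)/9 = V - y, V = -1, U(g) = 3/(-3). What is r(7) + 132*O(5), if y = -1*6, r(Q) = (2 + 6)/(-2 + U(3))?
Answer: 10684/3 ≈ 3561.3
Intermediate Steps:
U(g) = -1 (U(g) = 3*(-⅓) = -1)
r(Q) = -8/3 (r(Q) = (2 + 6)/(-2 - 1) = 8/(-3) = 8*(-⅓) = -8/3)
y = -6
O(C) = 27 (O(C) = 72 - 9*(-1 - 1*(-6)) = 72 - 9*(-1 + 6) = 72 - 9*5 = 72 - 45 = 27)
r(7) + 132*O(5) = -8/3 + 132*27 = -8/3 + 3564 = 10684/3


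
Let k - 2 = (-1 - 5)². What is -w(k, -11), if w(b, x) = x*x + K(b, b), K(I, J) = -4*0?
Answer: -121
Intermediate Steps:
K(I, J) = 0
k = 38 (k = 2 + (-1 - 5)² = 2 + (-6)² = 2 + 36 = 38)
w(b, x) = x² (w(b, x) = x*x + 0 = x² + 0 = x²)
-w(k, -11) = -1*(-11)² = -1*121 = -121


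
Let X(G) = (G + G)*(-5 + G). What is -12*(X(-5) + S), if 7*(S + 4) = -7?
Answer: -1140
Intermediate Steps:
S = -5 (S = -4 + (⅐)*(-7) = -4 - 1 = -5)
X(G) = 2*G*(-5 + G) (X(G) = (2*G)*(-5 + G) = 2*G*(-5 + G))
-12*(X(-5) + S) = -12*(2*(-5)*(-5 - 5) - 5) = -12*(2*(-5)*(-10) - 5) = -12*(100 - 5) = -12*95 = -1140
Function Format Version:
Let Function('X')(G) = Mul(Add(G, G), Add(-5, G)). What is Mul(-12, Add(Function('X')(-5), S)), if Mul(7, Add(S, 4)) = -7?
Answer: -1140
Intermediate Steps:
S = -5 (S = Add(-4, Mul(Rational(1, 7), -7)) = Add(-4, -1) = -5)
Function('X')(G) = Mul(2, G, Add(-5, G)) (Function('X')(G) = Mul(Mul(2, G), Add(-5, G)) = Mul(2, G, Add(-5, G)))
Mul(-12, Add(Function('X')(-5), S)) = Mul(-12, Add(Mul(2, -5, Add(-5, -5)), -5)) = Mul(-12, Add(Mul(2, -5, -10), -5)) = Mul(-12, Add(100, -5)) = Mul(-12, 95) = -1140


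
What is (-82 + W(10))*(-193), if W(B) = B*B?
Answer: -3474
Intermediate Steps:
W(B) = B**2
(-82 + W(10))*(-193) = (-82 + 10**2)*(-193) = (-82 + 100)*(-193) = 18*(-193) = -3474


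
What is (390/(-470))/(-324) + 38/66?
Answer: 32291/55836 ≈ 0.57832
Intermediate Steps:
(390/(-470))/(-324) + 38/66 = (390*(-1/470))*(-1/324) + 38*(1/66) = -39/47*(-1/324) + 19/33 = 13/5076 + 19/33 = 32291/55836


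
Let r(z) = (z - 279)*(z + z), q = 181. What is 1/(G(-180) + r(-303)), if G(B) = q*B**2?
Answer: 1/6217092 ≈ 1.6085e-7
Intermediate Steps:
r(z) = 2*z*(-279 + z) (r(z) = (-279 + z)*(2*z) = 2*z*(-279 + z))
G(B) = 181*B**2
1/(G(-180) + r(-303)) = 1/(181*(-180)**2 + 2*(-303)*(-279 - 303)) = 1/(181*32400 + 2*(-303)*(-582)) = 1/(5864400 + 352692) = 1/6217092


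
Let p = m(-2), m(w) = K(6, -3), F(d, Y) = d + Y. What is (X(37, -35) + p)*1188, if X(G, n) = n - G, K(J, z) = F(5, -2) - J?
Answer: -89100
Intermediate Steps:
F(d, Y) = Y + d
K(J, z) = 3 - J (K(J, z) = (-2 + 5) - J = 3 - J)
m(w) = -3 (m(w) = 3 - 1*6 = 3 - 6 = -3)
p = -3
(X(37, -35) + p)*1188 = ((-35 - 1*37) - 3)*1188 = ((-35 - 37) - 3)*1188 = (-72 - 3)*1188 = -75*1188 = -89100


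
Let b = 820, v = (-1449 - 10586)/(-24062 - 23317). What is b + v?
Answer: 38862815/47379 ≈ 820.25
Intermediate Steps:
v = 12035/47379 (v = -12035/(-47379) = -12035*(-1/47379) = 12035/47379 ≈ 0.25402)
b + v = 820 + 12035/47379 = 38862815/47379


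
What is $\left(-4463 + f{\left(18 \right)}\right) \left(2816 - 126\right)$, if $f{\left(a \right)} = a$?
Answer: $-11957050$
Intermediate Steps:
$\left(-4463 + f{\left(18 \right)}\right) \left(2816 - 126\right) = \left(-4463 + 18\right) \left(2816 - 126\right) = \left(-4445\right) 2690 = -11957050$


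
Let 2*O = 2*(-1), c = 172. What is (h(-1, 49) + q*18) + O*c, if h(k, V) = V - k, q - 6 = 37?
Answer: 652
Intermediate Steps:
q = 43 (q = 6 + 37 = 43)
O = -1 (O = (2*(-1))/2 = (½)*(-2) = -1)
(h(-1, 49) + q*18) + O*c = ((49 - 1*(-1)) + 43*18) - 1*172 = ((49 + 1) + 774) - 172 = (50 + 774) - 172 = 824 - 172 = 652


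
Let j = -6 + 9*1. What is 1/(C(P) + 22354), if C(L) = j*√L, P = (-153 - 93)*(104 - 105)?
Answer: 11177/249849551 - 3*√246/499699102 ≈ 4.4641e-5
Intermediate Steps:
j = 3 (j = -6 + 9 = 3)
P = 246 (P = -246*(-1) = 246)
C(L) = 3*√L
1/(C(P) + 22354) = 1/(3*√246 + 22354) = 1/(22354 + 3*√246)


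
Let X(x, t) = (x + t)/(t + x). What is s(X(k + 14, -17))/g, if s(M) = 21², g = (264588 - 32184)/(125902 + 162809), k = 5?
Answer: 42440517/77468 ≈ 547.85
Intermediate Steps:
g = 77468/96237 (g = 232404/288711 = 232404*(1/288711) = 77468/96237 ≈ 0.80497)
X(x, t) = 1 (X(x, t) = (t + x)/(t + x) = 1)
s(M) = 441
s(X(k + 14, -17))/g = 441/(77468/96237) = 441*(96237/77468) = 42440517/77468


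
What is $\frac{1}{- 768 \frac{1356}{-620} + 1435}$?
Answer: $\frac{155}{482777} \approx 0.00032106$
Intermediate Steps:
$\frac{1}{- 768 \frac{1356}{-620} + 1435} = \frac{1}{- 768 \cdot 1356 \left(- \frac{1}{620}\right) + 1435} = \frac{1}{\left(-768\right) \left(- \frac{339}{155}\right) + 1435} = \frac{1}{\frac{260352}{155} + 1435} = \frac{1}{\frac{482777}{155}} = \frac{155}{482777}$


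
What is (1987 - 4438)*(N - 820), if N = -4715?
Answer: 13566285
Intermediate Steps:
(1987 - 4438)*(N - 820) = (1987 - 4438)*(-4715 - 820) = -2451*(-5535) = 13566285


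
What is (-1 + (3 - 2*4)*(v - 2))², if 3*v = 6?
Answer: 1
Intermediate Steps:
v = 2 (v = (⅓)*6 = 2)
(-1 + (3 - 2*4)*(v - 2))² = (-1 + (3 - 2*4)*(2 - 2))² = (-1 + (3 - 8)*0)² = (-1 - 5*0)² = (-1 + 0)² = (-1)² = 1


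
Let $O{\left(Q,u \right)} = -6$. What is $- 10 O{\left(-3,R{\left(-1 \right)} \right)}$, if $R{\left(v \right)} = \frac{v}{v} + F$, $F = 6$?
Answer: $60$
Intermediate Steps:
$R{\left(v \right)} = 7$ ($R{\left(v \right)} = \frac{v}{v} + 6 = 1 + 6 = 7$)
$- 10 O{\left(-3,R{\left(-1 \right)} \right)} = \left(-10\right) \left(-6\right) = 60$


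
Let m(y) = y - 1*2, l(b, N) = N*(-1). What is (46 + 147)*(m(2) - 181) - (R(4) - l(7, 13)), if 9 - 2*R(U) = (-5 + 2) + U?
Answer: -34950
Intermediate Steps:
R(U) = 6 - U/2 (R(U) = 9/2 - ((-5 + 2) + U)/2 = 9/2 - (-3 + U)/2 = 9/2 + (3/2 - U/2) = 6 - U/2)
l(b, N) = -N
m(y) = -2 + y (m(y) = y - 2 = -2 + y)
(46 + 147)*(m(2) - 181) - (R(4) - l(7, 13)) = (46 + 147)*((-2 + 2) - 181) - ((6 - ½*4) - (-1)*13) = 193*(0 - 181) - ((6 - 2) - 1*(-13)) = 193*(-181) - (4 + 13) = -34933 - 1*17 = -34933 - 17 = -34950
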